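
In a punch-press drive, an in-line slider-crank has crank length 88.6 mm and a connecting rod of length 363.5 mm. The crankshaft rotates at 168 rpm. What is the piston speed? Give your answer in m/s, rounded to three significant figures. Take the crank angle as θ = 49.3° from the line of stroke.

ω = 2π·168/60 = 17.59 rad/s
For an in-line slider-crank, x = r cosθ + √(L² − r² sin²θ), so v = −rω sinθ·[1 + r cosθ/√(L² − r² sin²θ)].
With r = 0.0886 m, L = 0.3635 m, θ = 49.3°: √(L² − r² sin²θ) = 0.35724 m.
v = −0.0886·17.59·0.75813·[1 + 0.0886·0.65210/0.35724] = -1.3728 m/s.
|v| = 1.3728 m/s.

1.37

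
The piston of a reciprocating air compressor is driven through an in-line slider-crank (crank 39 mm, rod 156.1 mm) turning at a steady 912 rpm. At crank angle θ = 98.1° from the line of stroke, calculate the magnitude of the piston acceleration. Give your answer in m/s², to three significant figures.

138

ω = 2π·912/60 = 95.5 rad/s
x(θ) = r cosθ + √(L² − r² sin²θ); with ω constant, a = ω²·d²x/dθ².
d²x/dθ² = −r cosθ − r²(cos2θ)/√u − r⁴ sin²2θ/(4u^{3/2}),  u = L² − r² sin²θ = 0.0228764 m².
Substituting r = 0.039 m, L = 0.1561 m, θ = 98.1°: d²x/dθ² = +0.015139 m.
a = ω²·d²x/dθ² = (95.5)²·(+0.015139) = +138.08 m/s²;  |a| = 138.08 m/s².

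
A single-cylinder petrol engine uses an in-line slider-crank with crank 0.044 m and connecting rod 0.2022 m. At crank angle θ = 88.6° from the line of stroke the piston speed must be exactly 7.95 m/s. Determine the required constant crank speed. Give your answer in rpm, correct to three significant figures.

1720

For an in-line slider-crank, |v_piston| = rω|sinθ|·[1 + r cosθ/√(L² − r² sin²θ)].
With r = 0.044 m, L = 0.2022 m, θ = 88.6°: the bracketed kinematic factor |dx/dθ| = 0.044226 m.
ω = v/|dx/dθ| = 7.95/0.044226 = 179.76 rad/s.
N = 60ω/(2π) = 1716.5 rpm.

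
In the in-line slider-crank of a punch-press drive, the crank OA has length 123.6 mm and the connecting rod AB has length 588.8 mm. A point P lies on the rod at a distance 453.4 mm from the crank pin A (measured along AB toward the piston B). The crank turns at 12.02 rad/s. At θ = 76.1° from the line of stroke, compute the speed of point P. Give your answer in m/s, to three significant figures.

1.50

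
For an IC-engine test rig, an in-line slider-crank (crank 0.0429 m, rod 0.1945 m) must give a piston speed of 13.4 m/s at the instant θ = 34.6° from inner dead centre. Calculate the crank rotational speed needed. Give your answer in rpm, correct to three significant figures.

4440

For an in-line slider-crank, |v_piston| = rω|sinθ|·[1 + r cosθ/√(L² − r² sin²θ)].
With r = 0.0429 m, L = 0.1945 m, θ = 34.6°: the bracketed kinematic factor |dx/dθ| = 0.028818 m.
ω = v/|dx/dθ| = 13.4/0.028818 = 464.98 rad/s.
N = 60ω/(2π) = 4440.2 rpm.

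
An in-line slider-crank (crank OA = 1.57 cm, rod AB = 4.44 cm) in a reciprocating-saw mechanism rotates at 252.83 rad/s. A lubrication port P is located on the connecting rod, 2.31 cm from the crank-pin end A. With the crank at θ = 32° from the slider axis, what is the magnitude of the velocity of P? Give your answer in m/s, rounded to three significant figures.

ω = 252.8 rad/s.  Crank-pin speed |V_A| = rω = 3.9694 m/s, perpendicular to OA.
Rod angle: sinφ = −(r/L) sinθ ⇒ φ = -10.800°; ω_rod = −rω cosθ/√(L²−r²sin²θ) = -77.184 rad/s.
V_P = V_A + ω_rod × AP, with AP = 0.0231 m along the rod.
Components: V_Px = −rω sinθ − a·ω_rod·sinφ = -2.4376 m/s;  V_Py = rω cosθ + a·ω_rod·cosφ = +1.6149 m/s.
|V_P| = √(V_Px² + V_Py²) = 2.924 m/s.

2.92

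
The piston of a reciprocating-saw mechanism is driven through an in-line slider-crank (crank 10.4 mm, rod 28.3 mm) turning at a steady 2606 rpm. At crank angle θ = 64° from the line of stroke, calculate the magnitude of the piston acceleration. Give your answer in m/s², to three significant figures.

161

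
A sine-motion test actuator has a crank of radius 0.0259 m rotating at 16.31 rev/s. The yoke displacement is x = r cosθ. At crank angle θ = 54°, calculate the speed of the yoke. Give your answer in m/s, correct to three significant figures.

ω = 102.5 rad/s (from 16.31 rev/s).
x = r cosθ ⇒ ẋ = −rω sinθ.
|v| = rω|sinθ| = 0.0259·102.5·|sin 54°| = 2.1473 m/s.

2.15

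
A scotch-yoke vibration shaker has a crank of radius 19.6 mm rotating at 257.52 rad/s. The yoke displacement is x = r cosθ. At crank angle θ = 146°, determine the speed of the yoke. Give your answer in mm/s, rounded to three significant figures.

ω = 257.5 rad/s
x = r cosθ ⇒ ẋ = −rω sinθ.
|v| = rω|sinθ| = 0.0196·257.5·|sin 146°| = 2.8225 m/s = 2822.5 mm/s.

2820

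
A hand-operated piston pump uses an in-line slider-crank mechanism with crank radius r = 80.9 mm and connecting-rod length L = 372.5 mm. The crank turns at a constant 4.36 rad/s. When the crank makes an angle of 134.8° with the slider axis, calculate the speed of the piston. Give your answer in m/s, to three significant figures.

ω = 4.36 rad/s
For an in-line slider-crank, x = r cosθ + √(L² − r² sin²θ), so v = −rω sinθ·[1 + r cosθ/√(L² − r² sin²θ)].
With r = 0.0809 m, L = 0.3725 m, θ = 134.8°: √(L² − r² sin²θ) = 0.36805 m.
v = −0.0809·4.36·0.70957·[1 + 0.0809·-0.70463/0.36805] = -0.21152 m/s.
|v| = 0.21152 m/s.

0.212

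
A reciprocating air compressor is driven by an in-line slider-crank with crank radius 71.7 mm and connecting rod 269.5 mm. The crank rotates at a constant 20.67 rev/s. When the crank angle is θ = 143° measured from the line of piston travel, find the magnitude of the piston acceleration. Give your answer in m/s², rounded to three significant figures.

871

ω = 2π·20.7 = 129.9 rad/s
x(θ) = r cosθ + √(L² − r² sin²θ); with ω constant, a = ω²·d²x/dθ².
d²x/dθ² = −r cosθ − r²(cos2θ)/√u − r⁴ sin²2θ/(4u^{3/2}),  u = L² − r² sin²θ = 0.0707683 m².
Substituting r = 0.0717 m, L = 0.2695 m, θ = 143°: d²x/dθ² = +0.051611 m.
a = ω²·d²x/dθ² = (129.9)²·(+0.051611) = +870.53 m/s²;  |a| = 870.53 m/s².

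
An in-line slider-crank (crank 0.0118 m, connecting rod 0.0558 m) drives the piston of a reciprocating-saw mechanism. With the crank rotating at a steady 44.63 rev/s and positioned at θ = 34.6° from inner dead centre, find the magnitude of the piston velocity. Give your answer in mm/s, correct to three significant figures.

ω = 2π·44.6 = 280.4 rad/s
For an in-line slider-crank, x = r cosθ + √(L² − r² sin²θ), so v = −rω sinθ·[1 + r cosθ/√(L² − r² sin²θ)].
With r = 0.0118 m, L = 0.0558 m, θ = 34.6°: √(L² − r² sin²θ) = 0.055396 m.
v = −0.0118·280.4·0.56784·[1 + 0.0118·0.82314/0.055396] = -2.2084 m/s.
|v| = 2.2084 m/s = 2208.4 mm/s.

2210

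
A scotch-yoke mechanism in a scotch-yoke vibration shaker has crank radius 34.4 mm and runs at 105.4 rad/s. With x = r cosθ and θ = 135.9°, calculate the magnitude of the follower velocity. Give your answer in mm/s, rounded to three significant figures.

ω = 105.4 rad/s
x = r cosθ ⇒ ẋ = −rω sinθ.
|v| = rω|sinθ| = 0.0344·105.4·|sin 135.9°| = 2.5232 m/s = 2523.2 mm/s.

2520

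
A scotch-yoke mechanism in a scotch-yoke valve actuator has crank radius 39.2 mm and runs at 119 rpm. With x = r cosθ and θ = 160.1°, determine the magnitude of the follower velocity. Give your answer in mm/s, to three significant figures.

ω = 12.46 rad/s (from 119 rpm).
x = r cosθ ⇒ ẋ = −rω sinθ.
|v| = rω|sinθ| = 0.0392·12.46·|sin 160.1°| = 0.16627 m/s = 166.27 mm/s.

166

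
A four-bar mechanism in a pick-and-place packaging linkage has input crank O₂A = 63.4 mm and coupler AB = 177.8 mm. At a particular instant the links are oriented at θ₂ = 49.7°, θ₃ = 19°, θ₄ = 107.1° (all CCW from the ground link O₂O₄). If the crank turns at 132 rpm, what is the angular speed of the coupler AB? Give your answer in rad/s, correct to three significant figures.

4.15

ω₂ = 13.82 rad/s (from 132 rpm).
Differentiating the loop-closure r₂e^{iθ₂}+r₃e^{iθ₃}=r₁+r₄e^{iθ₄} gives r₂ω₂e^{iθ₂}+r₃ω₃e^{iθ₃}=r₄ω₄e^{iθ₄}.
Eliminating the other unknown: ω₃ = r₂ω₂ sin(θ₄−θ₂) / [r₃ sin(θ₃−θ₄)].
Numerator sine = +0.84245; denominator sine = -0.99945.
Result = 0.0634·13.82·(+0.84245) / (0.1778·(-0.99945)) = -4.1547 rad/s; magnitude 4.1547 rad/s.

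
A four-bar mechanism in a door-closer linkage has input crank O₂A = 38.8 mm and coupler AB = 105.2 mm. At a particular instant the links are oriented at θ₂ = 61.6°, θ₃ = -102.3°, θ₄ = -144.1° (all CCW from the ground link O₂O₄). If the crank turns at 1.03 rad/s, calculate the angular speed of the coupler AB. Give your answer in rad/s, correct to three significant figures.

ω₂ = 1.03 rad/s
Differentiating the loop-closure r₂e^{iθ₂}+r₃e^{iθ₃}=r₁+r₄e^{iθ₄} gives r₂ω₂e^{iθ₂}+r₃ω₃e^{iθ₃}=r₄ω₄e^{iθ₄}.
Eliminating the other unknown: ω₃ = r₂ω₂ sin(θ₄−θ₂) / [r₃ sin(θ₃−θ₄)].
Numerator sine = +0.43366; denominator sine = +0.66653.
Result = 0.0388·1.03·(+0.43366) / (0.1052·(+0.66653)) = +0.24716 rad/s; magnitude 0.24716 rad/s.

0.247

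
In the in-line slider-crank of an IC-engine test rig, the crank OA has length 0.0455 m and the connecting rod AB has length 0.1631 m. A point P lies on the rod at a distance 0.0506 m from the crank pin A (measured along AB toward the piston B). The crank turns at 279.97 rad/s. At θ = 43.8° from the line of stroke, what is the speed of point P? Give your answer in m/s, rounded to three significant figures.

11.3

ω = 280 rad/s.  Crank-pin speed |V_A| = rω = 12.739 m/s, perpendicular to OA.
Rod angle: sinφ = −(r/L) sinθ ⇒ φ = -11.133°; ω_rod = −rω cosθ/√(L²−r²sin²θ) = -57.453 rad/s.
V_P = V_A + ω_rod × AP, with AP = 0.0506 m along the rod.
Components: V_Px = −rω sinθ − a·ω_rod·sinφ = -9.3783 m/s;  V_Py = rω cosθ + a·ω_rod·cosφ = +6.3418 m/s.
|V_P| = √(V_Px² + V_Py²) = 11.321 m/s.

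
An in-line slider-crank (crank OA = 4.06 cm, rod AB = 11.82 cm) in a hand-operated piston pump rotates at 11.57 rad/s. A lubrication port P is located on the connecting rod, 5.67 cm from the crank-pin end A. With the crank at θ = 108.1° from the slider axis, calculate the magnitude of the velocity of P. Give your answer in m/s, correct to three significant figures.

ω = 11.57 rad/s.  Crank-pin speed |V_A| = rω = 0.46974 m/s, perpendicular to OA.
Rod angle: sinφ = −(r/L) sinθ ⇒ φ = -19.056°; ω_rod = −rω cosθ/√(L²−r²sin²θ) = +1.3062 rad/s.
V_P = V_A + ω_rod × AP, with AP = 0.0567 m along the rod.
Components: V_Px = −rω sinθ − a·ω_rod·sinφ = -0.42232 m/s;  V_Py = rω cosθ + a·ω_rod·cosφ = -0.075932 m/s.
|V_P| = √(V_Px² + V_Py²) = 0.42909 m/s.

0.429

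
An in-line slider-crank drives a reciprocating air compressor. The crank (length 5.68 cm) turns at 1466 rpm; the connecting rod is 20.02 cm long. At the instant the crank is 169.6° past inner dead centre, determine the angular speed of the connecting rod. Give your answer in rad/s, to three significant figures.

ω = 153.5 rad/s (converted from 1466 rpm).
The rod makes angle φ with the slider axis where L sinφ = r sinθ; differentiating, L cosφ·φ̇ = r ω cosθ.
L cosφ = √(L² − r² sin²θ) = 0.19994 m.
|ω_rod| = r ω |cosθ| / √(L² − r² sin²θ) = 0.0568·153.5·0.98357/0.19994 = 42.897 rad/s.

42.9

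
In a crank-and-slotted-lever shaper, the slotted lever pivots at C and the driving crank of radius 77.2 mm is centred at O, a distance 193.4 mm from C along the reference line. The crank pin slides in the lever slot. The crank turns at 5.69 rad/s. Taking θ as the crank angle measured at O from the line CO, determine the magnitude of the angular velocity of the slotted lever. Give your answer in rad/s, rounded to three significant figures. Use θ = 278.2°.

ω = 5.69 rad/s
Crank pin A relative to C: A = (d + r cosθ, r sinθ); lever angle φ = atan2(r sinθ, d + r cosθ).
Differentiating tanφ: φ̇ = rω(d cosθ + r)/(d² + r² + 2dr cosθ).
d² + r² + 2dr cosθ = |CA|² = 0.0476224 m²;  d cosθ + r = +0.10478 m.
|ω_lever| = |0.0772·5.69·+0.10478| / 0.0476224 = 0.96653 rad/s.

0.967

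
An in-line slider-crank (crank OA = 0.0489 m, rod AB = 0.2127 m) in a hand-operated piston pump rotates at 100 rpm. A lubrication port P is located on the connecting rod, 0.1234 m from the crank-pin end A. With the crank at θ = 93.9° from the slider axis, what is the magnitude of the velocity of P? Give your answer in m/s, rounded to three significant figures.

ω = 10.47 rad/s.  Crank-pin speed |V_A| = rω = 0.51208 m/s, perpendicular to OA.
Rod angle: sinφ = −(r/L) sinθ ⇒ φ = -13.260°; ω_rod = −rω cosθ/√(L²−r²sin²θ) = +0.16823 rad/s.
V_P = V_A + ω_rod × AP, with AP = 0.1234 m along the rod.
Components: V_Px = −rω sinθ − a·ω_rod·sinφ = -0.50613 m/s;  V_Py = rω cosθ + a·ω_rod·cosφ = -0.014623 m/s.
|V_P| = √(V_Px² + V_Py²) = 0.50634 m/s.

0.506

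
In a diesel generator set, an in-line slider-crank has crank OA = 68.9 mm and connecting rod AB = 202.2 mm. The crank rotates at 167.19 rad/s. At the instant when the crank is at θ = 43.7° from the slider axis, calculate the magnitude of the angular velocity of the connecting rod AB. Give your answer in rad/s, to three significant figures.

ω = 167.2 rad/s
The rod makes angle φ with the slider axis where L sinφ = r sinθ; differentiating, L cosφ·φ̇ = r ω cosθ.
L cosφ = √(L² − r² sin²θ) = 0.19652 m.
|ω_rod| = r ω |cosθ| / √(L² − r² sin²θ) = 0.0689·167.2·0.72297/0.19652 = 42.379 rad/s.

42.4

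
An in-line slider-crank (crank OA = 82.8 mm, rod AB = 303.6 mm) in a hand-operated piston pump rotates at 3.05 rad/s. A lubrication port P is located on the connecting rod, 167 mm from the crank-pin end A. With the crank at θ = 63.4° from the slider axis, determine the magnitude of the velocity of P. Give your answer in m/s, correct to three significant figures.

0.247

ω = 3.05 rad/s.  Crank-pin speed |V_A| = rω = 0.25254 m/s, perpendicular to OA.
Rod angle: sinφ = −(r/L) sinθ ⇒ φ = -14.114°; ω_rod = −rω cosθ/√(L²−r²sin²θ) = -0.38405 rad/s.
V_P = V_A + ω_rod × AP, with AP = 0.167 m along the rod.
Components: V_Px = −rω sinθ − a·ω_rod·sinφ = -0.24145 m/s;  V_Py = rω cosθ + a·ω_rod·cosφ = +0.050877 m/s.
|V_P| = √(V_Px² + V_Py²) = 0.24675 m/s.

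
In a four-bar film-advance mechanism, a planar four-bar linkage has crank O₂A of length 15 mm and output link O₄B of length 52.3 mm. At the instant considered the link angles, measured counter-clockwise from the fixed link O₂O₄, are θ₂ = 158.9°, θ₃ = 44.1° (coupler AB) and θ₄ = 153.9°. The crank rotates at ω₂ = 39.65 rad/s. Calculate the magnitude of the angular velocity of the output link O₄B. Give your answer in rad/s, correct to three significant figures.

ω₂ = 39.65 rad/s
Differentiating the loop-closure r₂e^{iθ₂}+r₃e^{iθ₃}=r₁+r₄e^{iθ₄} gives r₂ω₂e^{iθ₂}+r₃ω₃e^{iθ₃}=r₄ω₄e^{iθ₄}.
Eliminating the other unknown: ω₄ = r₂ω₂ sin(θ₂−θ₃) / [r₄ sin(θ₄−θ₃)].
Numerator sine = +0.90778; denominator sine = +0.94088.
Result = 0.015·39.65·(+0.90778) / (0.0523·(+0.94088)) = +10.972 rad/s; magnitude 10.972 rad/s.

11.0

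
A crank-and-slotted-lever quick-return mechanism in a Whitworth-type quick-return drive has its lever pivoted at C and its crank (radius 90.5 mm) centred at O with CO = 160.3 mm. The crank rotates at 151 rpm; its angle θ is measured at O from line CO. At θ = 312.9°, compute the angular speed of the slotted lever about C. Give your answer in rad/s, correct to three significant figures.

5.33

ω = 15.81 rad/s (from 151 rpm).
Crank pin A relative to C: A = (d + r cosθ, r sinθ); lever angle φ = atan2(r sinθ, d + r cosθ).
Differentiating tanφ: φ̇ = rω(d cosθ + r)/(d² + r² + 2dr cosθ).
d² + r² + 2dr cosθ = |CA|² = 0.053637 m²;  d cosθ + r = +0.19962 m.
|ω_lever| = |0.0905·15.81·+0.19962| / 0.053637 = 5.3259 rad/s.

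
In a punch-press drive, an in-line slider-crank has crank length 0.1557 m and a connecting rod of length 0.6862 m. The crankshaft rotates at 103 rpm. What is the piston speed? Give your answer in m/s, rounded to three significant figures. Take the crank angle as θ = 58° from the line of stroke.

1.60

ω = 2π·103/60 = 10.79 rad/s
For an in-line slider-crank, x = r cosθ + √(L² − r² sin²θ), so v = −rω sinθ·[1 + r cosθ/√(L² − r² sin²θ)].
With r = 0.1557 m, L = 0.6862 m, θ = 58°: √(L² − r² sin²θ) = 0.67338 m.
v = −0.1557·10.79·0.84805·[1 + 0.1557·0.52992/0.67338] = -1.5987 m/s.
|v| = 1.5987 m/s.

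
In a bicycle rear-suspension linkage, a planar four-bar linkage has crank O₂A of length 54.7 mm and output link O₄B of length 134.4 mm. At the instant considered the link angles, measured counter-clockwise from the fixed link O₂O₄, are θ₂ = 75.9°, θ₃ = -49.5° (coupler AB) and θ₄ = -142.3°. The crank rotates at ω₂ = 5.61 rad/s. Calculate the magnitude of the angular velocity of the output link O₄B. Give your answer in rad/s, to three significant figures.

ω₂ = 5.61 rad/s
Differentiating the loop-closure r₂e^{iθ₂}+r₃e^{iθ₃}=r₁+r₄e^{iθ₄} gives r₂ω₂e^{iθ₂}+r₃ω₃e^{iθ₃}=r₄ω₄e^{iθ₄}.
Eliminating the other unknown: ω₄ = r₂ω₂ sin(θ₂−θ₃) / [r₄ sin(θ₄−θ₃)].
Numerator sine = +0.81513; denominator sine = -0.99881.
Result = 0.0547·5.61·(+0.81513) / (0.1344·(-0.99881)) = -1.8634 rad/s; magnitude 1.8634 rad/s.

1.86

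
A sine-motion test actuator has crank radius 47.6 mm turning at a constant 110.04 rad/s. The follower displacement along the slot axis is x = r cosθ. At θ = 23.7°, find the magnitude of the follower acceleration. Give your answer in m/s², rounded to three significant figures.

528

ω = 110 rad/s
x = r cosθ ⇒ ẍ = −rω² cosθ (ω constant).
|a| = rω²|cosθ| = 0.0476·(110)²·|cos 23.7°| = 527.77 m/s².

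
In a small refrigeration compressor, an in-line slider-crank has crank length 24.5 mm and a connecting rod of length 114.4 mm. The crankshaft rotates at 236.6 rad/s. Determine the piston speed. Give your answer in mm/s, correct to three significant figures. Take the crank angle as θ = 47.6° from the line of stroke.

4910

ω = 236.6 rad/s
For an in-line slider-crank, x = r cosθ + √(L² − r² sin²θ), so v = −rω sinθ·[1 + r cosθ/√(L² − r² sin²θ)].
With r = 0.0245 m, L = 0.1144 m, θ = 47.6°: √(L² − r² sin²θ) = 0.11296 m.
v = −0.0245·236.6·0.73846·[1 + 0.0245·0.67430/0.11296] = -4.9066 m/s.
|v| = 4.9066 m/s = 4906.6 mm/s.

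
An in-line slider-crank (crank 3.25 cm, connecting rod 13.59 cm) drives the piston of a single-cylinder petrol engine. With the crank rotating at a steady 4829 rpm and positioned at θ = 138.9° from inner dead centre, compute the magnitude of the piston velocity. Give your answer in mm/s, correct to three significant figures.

8830

ω = 2π·4829/60 = 505.7 rad/s
For an in-line slider-crank, x = r cosθ + √(L² − r² sin²θ), so v = −rω sinθ·[1 + r cosθ/√(L² − r² sin²θ)].
With r = 0.0325 m, L = 0.1359 m, θ = 138.9°: √(L² − r² sin²θ) = 0.13421 m.
v = −0.0325·505.7·0.65738·[1 + 0.0325·-0.75356/0.13421] = -8.8324 m/s.
|v| = 8.8324 m/s = 8832.4 mm/s.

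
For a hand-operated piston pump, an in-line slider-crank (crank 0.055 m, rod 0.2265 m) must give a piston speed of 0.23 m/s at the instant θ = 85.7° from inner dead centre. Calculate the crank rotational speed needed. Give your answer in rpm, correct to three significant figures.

39.3

For an in-line slider-crank, |v_piston| = rω|sinθ|·[1 + r cosθ/√(L² − r² sin²θ)].
With r = 0.055 m, L = 0.2265 m, θ = 85.7°: the bracketed kinematic factor |dx/dθ| = 0.055874 m.
ω = v/|dx/dθ| = 0.23/0.055874 = 4.1164 rad/s.
N = 60ω/(2π) = 39.309 rpm.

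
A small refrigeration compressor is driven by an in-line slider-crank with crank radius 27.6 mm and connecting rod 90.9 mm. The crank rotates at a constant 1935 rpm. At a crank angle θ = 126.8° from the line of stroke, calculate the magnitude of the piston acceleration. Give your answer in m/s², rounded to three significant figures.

771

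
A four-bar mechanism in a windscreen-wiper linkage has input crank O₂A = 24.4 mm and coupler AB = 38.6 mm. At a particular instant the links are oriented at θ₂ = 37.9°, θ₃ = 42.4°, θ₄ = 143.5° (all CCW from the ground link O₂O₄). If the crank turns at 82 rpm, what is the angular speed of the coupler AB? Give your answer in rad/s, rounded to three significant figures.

5.33

ω₂ = 8.587 rad/s (from 82 rpm).
Differentiating the loop-closure r₂e^{iθ₂}+r₃e^{iθ₃}=r₁+r₄e^{iθ₄} gives r₂ω₂e^{iθ₂}+r₃ω₃e^{iθ₃}=r₄ω₄e^{iθ₄}.
Eliminating the other unknown: ω₃ = r₂ω₂ sin(θ₄−θ₂) / [r₃ sin(θ₃−θ₄)].
Numerator sine = +0.96316; denominator sine = -0.98129.
Result = 0.0244·8.587·(+0.96316) / (0.0386·(-0.98129)) = -5.3278 rad/s; magnitude 5.3278 rad/s.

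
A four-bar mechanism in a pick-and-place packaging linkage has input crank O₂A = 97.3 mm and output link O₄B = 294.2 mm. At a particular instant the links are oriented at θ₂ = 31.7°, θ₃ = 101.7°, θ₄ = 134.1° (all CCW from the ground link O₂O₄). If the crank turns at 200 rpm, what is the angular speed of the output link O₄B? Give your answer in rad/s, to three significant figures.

12.1

ω₂ = 20.94 rad/s (from 200 rpm).
Differentiating the loop-closure r₂e^{iθ₂}+r₃e^{iθ₃}=r₁+r₄e^{iθ₄} gives r₂ω₂e^{iθ₂}+r₃ω₃e^{iθ₃}=r₄ω₄e^{iθ₄}.
Eliminating the other unknown: ω₄ = r₂ω₂ sin(θ₂−θ₃) / [r₄ sin(θ₄−θ₃)].
Numerator sine = -0.93969; denominator sine = +0.53583.
Result = 0.0973·20.94·(-0.93969) / (0.2942·(+0.53583)) = -12.148 rad/s; magnitude 12.148 rad/s.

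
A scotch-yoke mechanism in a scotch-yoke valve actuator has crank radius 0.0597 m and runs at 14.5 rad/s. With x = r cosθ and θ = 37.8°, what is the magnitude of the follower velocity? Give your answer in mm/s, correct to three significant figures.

ω = 14.5 rad/s
x = r cosθ ⇒ ẋ = −rω sinθ.
|v| = rω|sinθ| = 0.0597·14.5·|sin 37.8°| = 0.53056 m/s = 530.56 mm/s.

531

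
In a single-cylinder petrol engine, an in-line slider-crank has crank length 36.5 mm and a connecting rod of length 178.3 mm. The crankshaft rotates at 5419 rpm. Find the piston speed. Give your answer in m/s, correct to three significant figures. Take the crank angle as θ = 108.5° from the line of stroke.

ω = 2π·5419/60 = 567.5 rad/s
For an in-line slider-crank, x = r cosθ + √(L² − r² sin²θ), so v = −rω sinθ·[1 + r cosθ/√(L² − r² sin²θ)].
With r = 0.0365 m, L = 0.1783 m, θ = 108.5°: √(L² − r² sin²θ) = 0.17491 m.
v = −0.0365·567.5·0.94832·[1 + 0.0365·-0.31730/0.17491] = -18.342 m/s.
|v| = 18.342 m/s.

18.3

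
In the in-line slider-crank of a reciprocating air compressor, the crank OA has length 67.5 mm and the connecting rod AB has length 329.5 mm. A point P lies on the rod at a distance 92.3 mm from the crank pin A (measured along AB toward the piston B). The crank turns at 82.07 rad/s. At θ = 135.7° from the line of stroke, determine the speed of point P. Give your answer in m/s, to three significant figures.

ω = 82.07 rad/s.  Crank-pin speed |V_A| = rω = 5.5397 m/s, perpendicular to OA.
Rod angle: sinφ = −(r/L) sinθ ⇒ φ = -8.226°; ω_rod = −rω cosθ/√(L²−r²sin²θ) = +12.158 rad/s.
V_P = V_A + ω_rod × AP, with AP = 0.0923 m along the rod.
Components: V_Px = −rω sinθ − a·ω_rod·sinφ = -3.7085 m/s;  V_Py = rω cosθ + a·ω_rod·cosφ = -2.8541 m/s.
|V_P| = √(V_Px² + V_Py²) = 4.6796 m/s.

4.68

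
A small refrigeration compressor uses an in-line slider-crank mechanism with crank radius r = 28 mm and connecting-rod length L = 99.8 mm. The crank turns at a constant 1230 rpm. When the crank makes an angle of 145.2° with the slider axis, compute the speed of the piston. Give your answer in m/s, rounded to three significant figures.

1.58

ω = 2π·1230/60 = 128.8 rad/s
For an in-line slider-crank, x = r cosθ + √(L² − r² sin²θ), so v = −rω sinθ·[1 + r cosθ/√(L² − r² sin²θ)].
With r = 0.028 m, L = 0.0998 m, θ = 145.2°: √(L² − r² sin²θ) = 0.098512 m.
v = −0.028·128.8·0.57071·[1 + 0.028·-0.82115/0.098512] = -1.5779 m/s.
|v| = 1.5779 m/s.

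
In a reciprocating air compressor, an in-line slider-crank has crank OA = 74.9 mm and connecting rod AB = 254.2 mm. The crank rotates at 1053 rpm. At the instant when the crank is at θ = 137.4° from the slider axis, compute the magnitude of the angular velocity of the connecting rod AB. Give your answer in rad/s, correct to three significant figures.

ω = 110.3 rad/s (converted from 1053 rpm).
The rod makes angle φ with the slider axis where L sinφ = r sinθ; differentiating, L cosφ·φ̇ = r ω cosθ.
L cosφ = √(L² − r² sin²θ) = 0.24909 m.
|ω_rod| = r ω |cosθ| / √(L² − r² sin²θ) = 0.0749·110.3·0.73610/0.24909 = 24.407 rad/s.

24.4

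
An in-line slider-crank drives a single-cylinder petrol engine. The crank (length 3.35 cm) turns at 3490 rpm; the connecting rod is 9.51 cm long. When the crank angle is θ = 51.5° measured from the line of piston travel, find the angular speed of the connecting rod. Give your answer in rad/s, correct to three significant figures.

83.4

ω = 365.5 rad/s (converted from 3490 rpm).
The rod makes angle φ with the slider axis where L sinφ = r sinθ; differentiating, L cosφ·φ̇ = r ω cosθ.
L cosφ = √(L² − r² sin²θ) = 0.091415 m.
|ω_rod| = r ω |cosθ| / √(L² − r² sin²θ) = 0.0335·365.5·0.62251/0.091415 = 83.374 rad/s.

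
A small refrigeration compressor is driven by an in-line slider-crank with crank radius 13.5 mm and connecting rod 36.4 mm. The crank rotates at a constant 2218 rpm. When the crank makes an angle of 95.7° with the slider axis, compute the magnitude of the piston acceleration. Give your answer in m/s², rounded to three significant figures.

357

ω = 2π·2218/60 = 232.3 rad/s
x(θ) = r cosθ + √(L² − r² sin²θ); with ω constant, a = ω²·d²x/dθ².
d²x/dθ² = −r cosθ − r²(cos2θ)/√u − r⁴ sin²2θ/(4u^{3/2}),  u = L² − r² sin²θ = 0.00114451 m².
Substituting r = 0.0135 m, L = 0.0364 m, θ = 95.7°: d²x/dθ² = +0.0066133 m.
a = ω²·d²x/dθ² = (232.3)²·(+0.0066133) = +356.78 m/s²;  |a| = 356.78 m/s².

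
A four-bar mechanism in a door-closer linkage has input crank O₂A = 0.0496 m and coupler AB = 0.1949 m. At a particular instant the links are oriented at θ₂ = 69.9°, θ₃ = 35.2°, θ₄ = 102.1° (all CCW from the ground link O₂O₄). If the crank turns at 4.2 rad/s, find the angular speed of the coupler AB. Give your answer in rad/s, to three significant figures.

0.619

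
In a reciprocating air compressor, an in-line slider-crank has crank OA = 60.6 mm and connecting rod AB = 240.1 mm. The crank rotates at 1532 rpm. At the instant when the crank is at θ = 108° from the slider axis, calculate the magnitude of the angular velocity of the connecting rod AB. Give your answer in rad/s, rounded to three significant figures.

ω = 160.4 rad/s (converted from 1532 rpm).
The rod makes angle φ with the slider axis where L sinφ = r sinθ; differentiating, L cosφ·φ̇ = r ω cosθ.
L cosφ = √(L² − r² sin²θ) = 0.23308 m.
|ω_rod| = r ω |cosθ| / √(L² − r² sin²θ) = 0.0606·160.4·0.30902/0.23308 = 12.89 rad/s.

12.9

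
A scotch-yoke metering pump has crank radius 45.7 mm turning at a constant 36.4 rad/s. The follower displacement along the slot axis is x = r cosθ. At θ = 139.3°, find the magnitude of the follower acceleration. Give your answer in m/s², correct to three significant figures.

45.9

ω = 36.4 rad/s
x = r cosθ ⇒ ẍ = −rω² cosθ (ω constant).
|a| = rω²|cosθ| = 0.0457·(36.4)²·|cos 139.3°| = 45.906 m/s².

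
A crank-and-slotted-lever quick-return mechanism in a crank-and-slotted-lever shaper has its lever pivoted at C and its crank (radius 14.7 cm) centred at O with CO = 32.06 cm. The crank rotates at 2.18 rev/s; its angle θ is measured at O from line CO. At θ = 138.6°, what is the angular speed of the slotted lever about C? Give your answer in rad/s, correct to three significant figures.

3.51

ω = 13.7 rad/s (from 2.18 rev/s).
Crank pin A relative to C: A = (d + r cosθ, r sinθ); lever angle φ = atan2(r sinθ, d + r cosθ).
Differentiating tanφ: φ̇ = rω(d cosθ + r)/(d² + r² + 2dr cosθ).
d² + r² + 2dr cosθ = |CA|² = 0.0536906 m²;  d cosθ + r = -0.093486 m.
|ω_lever| = |0.147·13.7·-0.093486| / 0.0536906 = 3.5059 rad/s.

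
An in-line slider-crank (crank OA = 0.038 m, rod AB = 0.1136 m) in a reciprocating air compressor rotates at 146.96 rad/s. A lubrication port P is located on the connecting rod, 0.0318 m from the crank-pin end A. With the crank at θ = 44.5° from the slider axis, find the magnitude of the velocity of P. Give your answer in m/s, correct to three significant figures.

5.07

ω = 147 rad/s.  Crank-pin speed |V_A| = rω = 5.5845 m/s, perpendicular to OA.
Rod angle: sinφ = −(r/L) sinθ ⇒ φ = -13.560°; ω_rod = −rω cosθ/√(L²−r²sin²θ) = -36.068 rad/s.
V_P = V_A + ω_rod × AP, with AP = 0.0318 m along the rod.
Components: V_Px = −rω sinθ − a·ω_rod·sinφ = -4.1831 m/s;  V_Py = rω cosθ + a·ω_rod·cosφ = +2.8681 m/s.
|V_P| = √(V_Px² + V_Py²) = 5.072 m/s.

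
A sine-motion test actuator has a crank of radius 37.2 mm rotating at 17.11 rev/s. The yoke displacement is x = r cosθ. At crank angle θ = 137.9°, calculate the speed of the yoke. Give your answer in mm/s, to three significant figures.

ω = 107.5 rad/s (from 17.11 rev/s).
x = r cosθ ⇒ ẋ = −rω sinθ.
|v| = rω|sinθ| = 0.0372·107.5·|sin 137.9°| = 2.6812 m/s = 2681.2 mm/s.

2680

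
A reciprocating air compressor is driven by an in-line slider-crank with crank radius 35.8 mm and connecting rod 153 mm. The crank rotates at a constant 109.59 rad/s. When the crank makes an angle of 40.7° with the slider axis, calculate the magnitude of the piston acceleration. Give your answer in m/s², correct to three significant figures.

343

ω = 109.6 rad/s
x(θ) = r cosθ + √(L² − r² sin²θ); with ω constant, a = ω²·d²x/dθ².
d²x/dθ² = −r cosθ − r²(cos2θ)/√u − r⁴ sin²2θ/(4u^{3/2}),  u = L² − r² sin²θ = 0.022864 m².
Substituting r = 0.0358 m, L = 0.153 m, θ = 40.7°: d²x/dθ² = -0.028525 m.
a = ω²·d²x/dθ² = (109.6)²·(-0.028525) = -342.58 m/s²;  |a| = 342.58 m/s².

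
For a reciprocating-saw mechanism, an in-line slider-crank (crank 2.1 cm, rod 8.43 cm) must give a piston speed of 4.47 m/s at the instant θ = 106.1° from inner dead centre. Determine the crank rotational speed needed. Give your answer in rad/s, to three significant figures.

For an in-line slider-crank, |v_piston| = rω|sinθ|·[1 + r cosθ/√(L² − r² sin²θ)].
With r = 0.021 m, L = 0.0843 m, θ = 106.1°: the bracketed kinematic factor |dx/dθ| = 0.018741 m.
ω = v/|dx/dθ| = 4.47/0.018741 = 238.52 rad/s.

239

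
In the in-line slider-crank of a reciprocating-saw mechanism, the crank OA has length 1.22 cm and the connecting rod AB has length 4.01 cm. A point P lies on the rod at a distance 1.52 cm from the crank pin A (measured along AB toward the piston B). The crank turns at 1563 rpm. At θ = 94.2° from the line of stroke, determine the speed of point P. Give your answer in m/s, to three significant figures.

1.98

ω = 163.7 rad/s.  Crank-pin speed |V_A| = rω = 1.9969 m/s, perpendicular to OA.
Rod angle: sinφ = −(r/L) sinθ ⇒ φ = -17.663°; ω_rod = −rω cosθ/√(L²−r²sin²θ) = +3.8275 rad/s.
V_P = V_A + ω_rod × AP, with AP = 0.0152 m along the rod.
Components: V_Px = −rω sinθ − a·ω_rod·sinφ = -1.9738 m/s;  V_Py = rω cosθ + a·ω_rod·cosφ = -0.090811 m/s.
|V_P| = √(V_Px² + V_Py²) = 1.9759 m/s.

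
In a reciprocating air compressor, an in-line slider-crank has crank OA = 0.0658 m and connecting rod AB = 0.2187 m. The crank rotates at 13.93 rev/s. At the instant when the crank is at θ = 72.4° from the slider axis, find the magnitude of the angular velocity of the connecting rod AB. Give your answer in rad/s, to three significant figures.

8.31

ω = 87.52 rad/s (converted from 13.93 rev/s).
The rod makes angle φ with the slider axis where L sinφ = r sinθ; differentiating, L cosφ·φ̇ = r ω cosθ.
L cosφ = √(L² − r² sin²θ) = 0.20951 m.
|ω_rod| = r ω |cosθ| / √(L² − r² sin²θ) = 0.0658·87.52·0.30237/0.20951 = 8.3116 rad/s.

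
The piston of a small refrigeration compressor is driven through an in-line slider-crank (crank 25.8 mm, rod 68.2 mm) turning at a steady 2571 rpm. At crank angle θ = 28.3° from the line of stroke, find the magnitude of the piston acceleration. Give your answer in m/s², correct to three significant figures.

ω = 2π·2571/60 = 269.2 rad/s
x(θ) = r cosθ + √(L² − r² sin²θ); with ω constant, a = ω²·d²x/dθ².
d²x/dθ² = −r cosθ − r²(cos2θ)/√u − r⁴ sin²2θ/(4u^{3/2}),  u = L² − r² sin²θ = 0.00450163 m².
Substituting r = 0.0258 m, L = 0.0682 m, θ = 28.3°: d²x/dθ² = -0.028433 m.
a = ω²·d²x/dθ² = (269.2)²·(-0.028433) = -2061 m/s²;  |a| = 2061 m/s².

2060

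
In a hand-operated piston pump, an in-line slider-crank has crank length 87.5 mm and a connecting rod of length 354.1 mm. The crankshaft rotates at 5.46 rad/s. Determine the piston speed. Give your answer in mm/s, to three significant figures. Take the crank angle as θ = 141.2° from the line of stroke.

241

ω = 5.46 rad/s
For an in-line slider-crank, x = r cosθ + √(L² − r² sin²θ), so v = −rω sinθ·[1 + r cosθ/√(L² − r² sin²θ)].
With r = 0.0875 m, L = 0.3541 m, θ = 141.2°: √(L² − r² sin²θ) = 0.34983 m.
v = −0.0875·5.46·0.62660·[1 + 0.0875·-0.77934/0.34983] = -0.24101 m/s.
|v| = 0.24101 m/s = 241.01 mm/s.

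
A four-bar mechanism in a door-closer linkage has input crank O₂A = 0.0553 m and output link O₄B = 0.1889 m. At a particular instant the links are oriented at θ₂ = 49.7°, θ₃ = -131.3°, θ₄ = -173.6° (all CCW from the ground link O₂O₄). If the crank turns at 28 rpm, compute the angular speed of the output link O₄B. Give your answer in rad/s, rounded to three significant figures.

0.0223

ω₂ = 2.932 rad/s (from 28 rpm).
Differentiating the loop-closure r₂e^{iθ₂}+r₃e^{iθ₃}=r₁+r₄e^{iθ₄} gives r₂ω₂e^{iθ₂}+r₃ω₃e^{iθ₃}=r₄ω₄e^{iθ₄}.
Eliminating the other unknown: ω₄ = r₂ω₂ sin(θ₂−θ₃) / [r₄ sin(θ₄−θ₃)].
Numerator sine = -0.01745; denominator sine = -0.67301.
Result = 0.0553·2.932·(-0.01745) / (0.1889·(-0.67301)) = +0.022259 rad/s; magnitude 0.022259 rad/s.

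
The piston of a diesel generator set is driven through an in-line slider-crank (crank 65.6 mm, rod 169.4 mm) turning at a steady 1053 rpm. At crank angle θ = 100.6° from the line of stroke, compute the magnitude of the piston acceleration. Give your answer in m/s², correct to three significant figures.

ω = 2π·1053/60 = 110.3 rad/s
x(θ) = r cosθ + √(L² − r² sin²θ); with ω constant, a = ω²·d²x/dθ².
d²x/dθ² = −r cosθ − r²(cos2θ)/√u − r⁴ sin²2θ/(4u^{3/2}),  u = L² − r² sin²θ = 0.0245386 m².
Substituting r = 0.0656 m, L = 0.1694 m, θ = 100.6°: d²x/dθ² = +0.037522 m.
a = ω²·d²x/dθ² = (110.3)²·(+0.037522) = +456.25 m/s²;  |a| = 456.25 m/s².

456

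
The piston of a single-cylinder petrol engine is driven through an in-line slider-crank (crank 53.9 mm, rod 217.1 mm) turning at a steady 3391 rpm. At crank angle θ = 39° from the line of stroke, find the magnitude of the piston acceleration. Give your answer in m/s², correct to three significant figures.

5660

ω = 2π·3391/60 = 355.1 rad/s
x(θ) = r cosθ + √(L² − r² sin²θ); with ω constant, a = ω²·d²x/dθ².
d²x/dθ² = −r cosθ − r²(cos2θ)/√u − r⁴ sin²2θ/(4u^{3/2}),  u = L² − r² sin²θ = 0.0459818 m².
Substituting r = 0.0539 m, L = 0.2171 m, θ = 39°: d²x/dθ² = -0.04491 m.
a = ω²·d²x/dθ² = (355.1)²·(-0.04491) = -5663.1 m/s²;  |a| = 5663.1 m/s².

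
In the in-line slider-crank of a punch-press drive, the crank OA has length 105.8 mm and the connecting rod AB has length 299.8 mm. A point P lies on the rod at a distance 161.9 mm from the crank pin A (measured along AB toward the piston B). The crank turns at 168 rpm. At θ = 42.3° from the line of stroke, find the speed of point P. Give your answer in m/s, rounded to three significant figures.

1.57

ω = 17.59 rad/s.  Crank-pin speed |V_A| = rω = 1.8613 m/s, perpendicular to OA.
Rod angle: sinφ = −(r/L) sinθ ⇒ φ = -13.739°; ω_rod = −rω cosθ/√(L²−r²sin²θ) = -4.7273 rad/s.
V_P = V_A + ω_rod × AP, with AP = 0.1619 m along the rod.
Components: V_Px = −rω sinθ − a·ω_rod·sinφ = -1.4345 m/s;  V_Py = rω cosθ + a·ω_rod·cosφ = +0.63324 m/s.
|V_P| = √(V_Px² + V_Py²) = 1.568 m/s.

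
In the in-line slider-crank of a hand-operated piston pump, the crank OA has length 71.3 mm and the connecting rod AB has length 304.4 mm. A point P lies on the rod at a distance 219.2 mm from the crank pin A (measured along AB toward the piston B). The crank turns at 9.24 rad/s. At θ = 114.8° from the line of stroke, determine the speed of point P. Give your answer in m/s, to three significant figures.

0.560

ω = 9.24 rad/s.  Crank-pin speed |V_A| = rω = 0.65881 m/s, perpendicular to OA.
Rod angle: sinφ = −(r/L) sinθ ⇒ φ = -12.277°; ω_rod = −rω cosθ/√(L²−r²sin²θ) = +0.92906 rad/s.
V_P = V_A + ω_rod × AP, with AP = 0.2192 m along the rod.
Components: V_Px = −rω sinθ − a·ω_rod·sinφ = -0.55475 m/s;  V_Py = rω cosθ + a·ω_rod·cosφ = -0.077346 m/s.
|V_P| = √(V_Px² + V_Py²) = 0.56012 m/s.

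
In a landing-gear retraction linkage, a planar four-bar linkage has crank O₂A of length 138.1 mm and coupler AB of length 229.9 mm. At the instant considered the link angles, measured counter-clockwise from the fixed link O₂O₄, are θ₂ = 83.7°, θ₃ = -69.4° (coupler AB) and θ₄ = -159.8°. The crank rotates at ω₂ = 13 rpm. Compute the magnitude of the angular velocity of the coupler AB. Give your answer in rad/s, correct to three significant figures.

ω₂ = 1.361 rad/s (from 13 rpm).
Differentiating the loop-closure r₂e^{iθ₂}+r₃e^{iθ₃}=r₁+r₄e^{iθ₄} gives r₂ω₂e^{iθ₂}+r₃ω₃e^{iθ₃}=r₄ω₄e^{iθ₄}.
Eliminating the other unknown: ω₃ = r₂ω₂ sin(θ₄−θ₂) / [r₃ sin(θ₃−θ₄)].
Numerator sine = +0.89493; denominator sine = +0.99998.
Result = 0.1381·1.361·(+0.89493) / (0.2299·(+0.99998)) = +0.73186 rad/s; magnitude 0.73186 rad/s.

0.732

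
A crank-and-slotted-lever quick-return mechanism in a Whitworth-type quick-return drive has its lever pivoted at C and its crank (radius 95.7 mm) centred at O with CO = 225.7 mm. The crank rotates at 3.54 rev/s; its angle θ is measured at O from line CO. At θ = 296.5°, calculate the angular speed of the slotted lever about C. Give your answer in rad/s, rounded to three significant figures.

ω = 22.24 rad/s (from 3.54 rev/s).
Crank pin A relative to C: A = (d + r cosθ, r sinθ); lever angle φ = atan2(r sinθ, d + r cosθ).
Differentiating tanφ: φ̇ = rω(d cosθ + r)/(d² + r² + 2dr cosθ).
d² + r² + 2dr cosθ = |CA|² = 0.0793743 m²;  d cosθ + r = +0.19641 m.
|ω_lever| = |0.0957·22.24·+0.19641| / 0.0793743 = 5.2671 rad/s.

5.27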